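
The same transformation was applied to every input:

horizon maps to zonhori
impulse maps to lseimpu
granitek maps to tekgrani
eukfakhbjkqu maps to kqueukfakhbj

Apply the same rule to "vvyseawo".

awovvyse

Rule — move the last 3 characters to the front (rotate right by 3).
Doing the same to "vvyseawo": "awovvyse".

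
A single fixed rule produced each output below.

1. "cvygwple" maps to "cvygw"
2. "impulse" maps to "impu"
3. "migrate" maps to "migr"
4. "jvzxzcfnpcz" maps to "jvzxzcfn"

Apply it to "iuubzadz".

iuubz

Each output is the input with this applied: delete the last 3 characters.
Applying that to "iuubzadz" gives "iuubz".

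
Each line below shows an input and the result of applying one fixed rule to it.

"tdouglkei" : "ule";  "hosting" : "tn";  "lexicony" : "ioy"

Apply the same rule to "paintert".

Rule — keep every other character starting from the second (positions 2nd, 4th, 6th, ...), then delete the first character.
Working it through for "paintert": intermediate "anet", final "net".

net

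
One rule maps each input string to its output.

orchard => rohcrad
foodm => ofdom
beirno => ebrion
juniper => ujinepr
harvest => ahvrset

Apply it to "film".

In each case the input is transformed by: swap each adjacent pair of characters (1↔2, 3↔4, ...).
Doing the same to "film": "ifml".

ifml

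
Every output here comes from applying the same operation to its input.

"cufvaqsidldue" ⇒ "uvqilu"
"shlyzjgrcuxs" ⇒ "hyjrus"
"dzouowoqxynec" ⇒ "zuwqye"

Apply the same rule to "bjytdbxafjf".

jtbaj

The rule is to keep every other character starting from the second (positions 2nd, 4th, 6th, ...).
For "bjytdbxafjf" the result is "jtbaj".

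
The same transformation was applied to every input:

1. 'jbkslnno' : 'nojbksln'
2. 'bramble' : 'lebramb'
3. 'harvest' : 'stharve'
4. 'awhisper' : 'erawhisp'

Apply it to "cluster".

Looking at the pairs, the operation is to move the last 2 characters to the front (rotate right by 2).
So "cluster" becomes "erclust".

erclust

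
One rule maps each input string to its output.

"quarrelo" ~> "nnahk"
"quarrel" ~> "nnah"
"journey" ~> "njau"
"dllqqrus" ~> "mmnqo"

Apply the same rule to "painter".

jpan

What's happening: delete the first 3 characters, then shift every letter 4 places backward in the alphabet (wrapping around).
Working it through for "painter": intermediate "nter", final "jpan".
(Check on "journey": → "rney" → "njau" ✓)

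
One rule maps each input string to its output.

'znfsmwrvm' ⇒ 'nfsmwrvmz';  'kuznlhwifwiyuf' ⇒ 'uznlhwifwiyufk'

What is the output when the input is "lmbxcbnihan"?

mbxcbnihanl

The rule is to move the first character to the end.
Applying that to "lmbxcbnihan" gives "mbxcbnihanl".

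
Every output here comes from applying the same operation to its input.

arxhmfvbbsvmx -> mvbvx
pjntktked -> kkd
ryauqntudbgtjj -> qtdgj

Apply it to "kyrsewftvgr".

efvr

The rule is to delete the first 3 characters, then keep every other character starting from the second (positions 2nd, 4th, 6th, ...).
Working it through for "kyrsewftvgr": intermediate "sewftvgr", final "efvr".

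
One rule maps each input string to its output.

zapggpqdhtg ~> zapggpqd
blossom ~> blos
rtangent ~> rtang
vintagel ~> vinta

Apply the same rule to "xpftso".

The pattern: delete the last 3 characters.
"xpftso" → "xpf".

xpf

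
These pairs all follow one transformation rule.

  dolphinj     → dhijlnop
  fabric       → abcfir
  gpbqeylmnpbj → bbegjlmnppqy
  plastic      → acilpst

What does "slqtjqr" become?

jlqqrst

The transformation: sort the characters into alphabetical order.
On "slqtjqr" that produces "jlqqrst".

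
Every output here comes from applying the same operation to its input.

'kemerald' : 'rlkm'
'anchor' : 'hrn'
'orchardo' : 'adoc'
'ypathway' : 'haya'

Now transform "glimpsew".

The transformation: swap the front and back halves of the string, then keep every other character starting from the first (positions 1st, 3rd, 5th, ...).
Applying both steps to "glimpsew": "psewglim", then "pegi".

pegi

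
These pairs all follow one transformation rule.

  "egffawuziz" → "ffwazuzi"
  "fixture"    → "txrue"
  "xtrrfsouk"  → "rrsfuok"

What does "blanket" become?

What's happening: swap each adjacent pair of characters (1↔2, 3↔4, ...), then delete the first 2 characters.
Working it through for "blanket": intermediate "lbnaekt", final "naekt".

naekt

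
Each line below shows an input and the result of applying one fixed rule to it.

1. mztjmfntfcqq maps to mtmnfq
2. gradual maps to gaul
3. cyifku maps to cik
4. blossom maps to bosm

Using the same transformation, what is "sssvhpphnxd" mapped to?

Rule — keep every other character starting from the first (positions 1st, 3rd, 5th, ...).
On "sssvhpphnxd" that produces "sshpnd".

sshpnd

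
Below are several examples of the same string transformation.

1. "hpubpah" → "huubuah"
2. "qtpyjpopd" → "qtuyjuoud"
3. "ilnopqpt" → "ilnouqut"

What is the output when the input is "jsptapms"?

jsutaums

In each case the input is transformed by: replace every "p" with "u".
For "jsptapms" the result is "jsutaums".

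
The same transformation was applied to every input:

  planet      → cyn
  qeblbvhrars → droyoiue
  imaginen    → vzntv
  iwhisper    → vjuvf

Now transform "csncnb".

pfa

The rule is to delete the last 3 characters, then shift every letter 13 places forward in the alphabet (wrapping around) — i.e. ROT13.
Starting from "csncnb": after the first operation, "csn"; after the second, "pfa".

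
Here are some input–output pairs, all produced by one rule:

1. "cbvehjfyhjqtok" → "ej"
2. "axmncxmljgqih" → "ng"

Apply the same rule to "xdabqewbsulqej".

bu

Each output is the input with this applied: keep one character in every 3, starting at position 1 (positions 1st, 4th, 7th, ...), then keep every other character starting from the second (positions 2nd, 4th, 6th, ...).
On "xdabqewbsulqej": the first step gives "xbwue", and the second then gives "bu".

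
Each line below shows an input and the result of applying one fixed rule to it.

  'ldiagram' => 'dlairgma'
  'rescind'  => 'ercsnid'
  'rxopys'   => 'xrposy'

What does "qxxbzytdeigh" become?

xqbxyzdtiehg

Each output is the input with this applied: swap each adjacent pair of characters (1↔2, 3↔4, ...).
On "qxxbzytdeigh" that produces "xqbxyzdtiehg".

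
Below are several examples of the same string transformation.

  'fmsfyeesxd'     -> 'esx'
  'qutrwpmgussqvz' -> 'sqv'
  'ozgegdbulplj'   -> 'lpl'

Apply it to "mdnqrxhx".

rxh

In each case the input is transformed by: move the last character to the front, then keep only the last 3 characters.
"mdnqrxhx" → "xmdnqrxh" → "rxh".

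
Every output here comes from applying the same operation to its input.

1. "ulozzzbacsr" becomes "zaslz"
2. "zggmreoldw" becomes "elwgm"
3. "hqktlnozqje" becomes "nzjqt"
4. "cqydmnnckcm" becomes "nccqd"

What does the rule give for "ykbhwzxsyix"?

In each case the input is transformed by: keep every other character starting from the second (positions 2nd, 4th, 6th, ...), then move the last 3 characters to the front (rotate right by 3).
Applying that to "ykbhwzxsyix" gives "zsikh".

zsikh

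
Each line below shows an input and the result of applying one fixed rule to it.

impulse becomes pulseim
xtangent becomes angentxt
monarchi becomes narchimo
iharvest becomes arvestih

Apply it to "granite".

In each case the input is transformed by: move the first 2 characters to the end (rotate left by 2).
"granite" → "anitegr".

anitegr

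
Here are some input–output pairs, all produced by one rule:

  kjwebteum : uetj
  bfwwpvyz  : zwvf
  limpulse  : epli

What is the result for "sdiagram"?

mard

Each output is the input with this applied: keep every other character starting from the second (positions 2nd, 4th, 6th, ...), then swap the first and last characters.
Doing the same to "sdiagram": "mard".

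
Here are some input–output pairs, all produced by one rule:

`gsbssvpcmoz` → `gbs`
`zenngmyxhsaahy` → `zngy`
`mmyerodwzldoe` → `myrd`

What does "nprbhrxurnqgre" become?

The transformation: keep every other character starting from the first (positions 1st, 3rd, 5th, ...), then delete the last 3 characters.
For "nprbhrxurnqgre", step one produces "nrhxrqr"; step two turns that into "nrhx".

nrhx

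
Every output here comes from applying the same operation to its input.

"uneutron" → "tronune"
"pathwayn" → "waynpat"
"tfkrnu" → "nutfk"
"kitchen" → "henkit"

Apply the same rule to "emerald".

aldeme

In each case the input is transformed by: move the first 3 characters to the end (rotate left by 3), then delete the first character.
On "emerald": the first step gives "raldeme", and the second then gives "aldeme".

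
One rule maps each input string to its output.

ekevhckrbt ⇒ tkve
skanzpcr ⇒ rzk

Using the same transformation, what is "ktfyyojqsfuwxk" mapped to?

Each output is the input with this applied: reverse the string, then keep one character in every 3, starting at position 1 (positions 1st, 4th, 7th, ...).
Applying that to "ktfyyojqsfuwxk" gives "kuqyt".

kuqyt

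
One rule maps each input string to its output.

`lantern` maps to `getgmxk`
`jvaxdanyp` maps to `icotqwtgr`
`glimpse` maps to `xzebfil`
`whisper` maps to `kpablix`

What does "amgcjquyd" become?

Looking at the pairs, the operation is to shift every letter 7 places backward in the alphabet (wrapping around), then move the last character to the front.
For "amgcjquyd" the result is "wtfzvcjnr".

wtfzvcjnr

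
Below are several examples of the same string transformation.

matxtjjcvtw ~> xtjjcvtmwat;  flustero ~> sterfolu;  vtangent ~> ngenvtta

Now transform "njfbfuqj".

What's happening: swap the first and last characters, then move the first 3 characters to the end (rotate left by 3).
Applying both steps to "njfbfuqj": "jjfbfuqn", then "bfuqnjjf".
(Check on "flustero": → "olusterf" → "sterfolu" ✓)

bfuqnjjf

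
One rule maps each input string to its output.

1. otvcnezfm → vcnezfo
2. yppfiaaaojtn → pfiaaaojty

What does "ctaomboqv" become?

The rule is to swap the first and last characters, then delete the first 2 characters.
Working it through for "ctaomboqv": intermediate "vtaomboqc", final "aomboqc".

aomboqc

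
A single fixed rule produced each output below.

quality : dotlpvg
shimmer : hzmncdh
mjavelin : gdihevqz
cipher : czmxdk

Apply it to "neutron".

Each output is the input with this applied: move the last 3 characters to the front (rotate right by 3), then shift every letter 5 places backward in the alphabet (wrapping around).
"neutron" → "mjiizpo".

mjiizpo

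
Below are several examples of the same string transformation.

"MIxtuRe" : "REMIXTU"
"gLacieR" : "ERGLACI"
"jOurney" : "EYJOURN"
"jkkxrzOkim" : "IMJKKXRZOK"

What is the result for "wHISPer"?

Each output is the input with this applied: move the last 2 characters to the front (rotate right by 2), then convert every letter to uppercase.
Applying both steps to "wHISPer": "erwHISP", then "ERWHISP".

ERWHISP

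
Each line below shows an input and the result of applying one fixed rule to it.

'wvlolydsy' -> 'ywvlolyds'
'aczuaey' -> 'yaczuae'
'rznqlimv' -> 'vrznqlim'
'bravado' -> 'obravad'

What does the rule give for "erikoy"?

The rule is to move the last character to the front.
For "erikoy" the result is "yeriko".

yeriko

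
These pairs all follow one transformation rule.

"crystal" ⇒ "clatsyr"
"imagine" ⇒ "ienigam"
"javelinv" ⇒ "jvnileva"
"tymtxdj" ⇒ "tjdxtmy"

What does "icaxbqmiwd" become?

idwimqbxac

The transformation: move the first character to the end, then reverse the string.
Applying both steps to "icaxbqmiwd": "caxbqmiwdi", then "idwimqbxac".
(Check on "imagine": → "maginei" → "ienigam" ✓)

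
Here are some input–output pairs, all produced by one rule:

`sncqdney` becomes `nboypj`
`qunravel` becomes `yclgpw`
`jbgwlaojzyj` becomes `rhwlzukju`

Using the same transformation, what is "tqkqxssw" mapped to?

vbiddh

Each output is the input with this applied: delete the first 2 characters, then shift every letter 11 places forward in the alphabet (wrapping around).
On "tqkqxssw": the first step gives "kqxssw", and the second then gives "vbiddh".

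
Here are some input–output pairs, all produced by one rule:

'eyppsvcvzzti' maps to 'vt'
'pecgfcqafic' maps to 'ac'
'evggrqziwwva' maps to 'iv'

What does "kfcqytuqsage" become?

qg

The pattern: keep one character in every 3, starting at position 2 (positions 2nd, 5th, 8th, ...), then delete the first 2 characters.
Applying both steps to "kfcqytuqsage": "fyqg", then "qg".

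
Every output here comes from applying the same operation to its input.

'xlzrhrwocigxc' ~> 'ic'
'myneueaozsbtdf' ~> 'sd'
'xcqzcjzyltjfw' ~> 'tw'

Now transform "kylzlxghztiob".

tb

The transformation: keep one character in every 3, starting at position 1 (positions 1st, 4th, 7th, ...), then delete the first 3 characters.
On "kylzlxghztiob" that produces "tb".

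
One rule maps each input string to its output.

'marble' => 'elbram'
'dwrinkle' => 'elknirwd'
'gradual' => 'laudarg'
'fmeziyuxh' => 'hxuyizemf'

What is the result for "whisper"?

repsihw

The rule is to reverse the string.
So "whisper" becomes "repsihw".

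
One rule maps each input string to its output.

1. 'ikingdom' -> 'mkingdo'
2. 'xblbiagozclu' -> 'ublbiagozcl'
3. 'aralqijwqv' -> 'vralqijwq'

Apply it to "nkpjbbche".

ekpjbbch

The rule is to delete the first character, then move the last character to the front.
On "nkpjbbche": the first step gives "kpjbbche", and the second then gives "ekpjbbch".
(Check on "xblbiagozclu": → "blbiagozclu" → "ublbiagozcl" ✓)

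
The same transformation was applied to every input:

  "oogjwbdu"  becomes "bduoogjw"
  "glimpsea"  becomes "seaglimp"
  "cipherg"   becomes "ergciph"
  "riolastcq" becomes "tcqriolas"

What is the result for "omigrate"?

Looking at the pairs, the operation is to move the last 3 characters to the front (rotate right by 3).
So "omigrate" becomes "ateomigr".

ateomigr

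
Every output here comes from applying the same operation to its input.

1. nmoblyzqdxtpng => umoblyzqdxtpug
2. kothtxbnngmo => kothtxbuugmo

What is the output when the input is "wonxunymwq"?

wouxuuymwq

The rule is to replace every "n" with "u".
On "wonxunymwq" that produces "wouxuuymwq".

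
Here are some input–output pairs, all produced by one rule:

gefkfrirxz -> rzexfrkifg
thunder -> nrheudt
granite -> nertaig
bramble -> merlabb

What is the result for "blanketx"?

Rule — take characters alternately from the front and the back (1st, last, 2nd, 2nd-last, ...), then swap the first and last characters.
For "blanketx", step one produces "bxltaenk"; step two turns that into "kxltaenb".
(Check on "gefkfrirxz": → "gzexfrkifr" → "rzexfrkifg" ✓)

kxltaenb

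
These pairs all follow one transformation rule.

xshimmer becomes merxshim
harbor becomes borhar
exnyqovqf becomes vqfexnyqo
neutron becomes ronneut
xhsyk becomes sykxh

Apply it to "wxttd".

Rule — move the last 3 characters to the front (rotate right by 3).
On "wxttd" that produces "ttdwx".

ttdwx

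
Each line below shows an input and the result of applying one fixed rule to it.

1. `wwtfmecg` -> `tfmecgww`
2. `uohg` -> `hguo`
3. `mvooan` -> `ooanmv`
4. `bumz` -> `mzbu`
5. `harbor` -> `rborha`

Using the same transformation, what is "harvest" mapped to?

Looking at the pairs, the operation is to move the first 2 characters to the end (rotate left by 2).
Applying that to "harvest" gives "rvestha".

rvestha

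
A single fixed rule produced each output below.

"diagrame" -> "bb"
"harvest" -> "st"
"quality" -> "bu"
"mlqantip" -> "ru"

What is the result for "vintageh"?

The transformation: keep one character in every 3, starting at position 3 (positions 3rd, 6th, 9th, ...), then shift every letter 1 place forward in the alphabet (wrapping around).
Working it through for "vintageh": intermediate "ng", final "oh".

oh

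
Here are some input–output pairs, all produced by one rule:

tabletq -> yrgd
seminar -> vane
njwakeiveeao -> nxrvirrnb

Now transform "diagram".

The rule is to delete the first 3 characters, then shift every letter 13 places forward in the alphabet (wrapping around) — i.e. ROT13.
Starting from "diagram": after the first operation, "gram"; after the second, "tenz".

tenz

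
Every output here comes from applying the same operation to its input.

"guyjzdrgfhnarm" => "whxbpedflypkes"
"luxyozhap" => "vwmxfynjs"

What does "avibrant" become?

The pattern: move the first 2 characters to the end (rotate left by 2), then shift every letter 2 places backward in the alphabet (wrapping around).
Working it through for "avibrant": intermediate "ibrantav", final "gzpylryt".
(Check on "guyjzdrgfhnarm": → "yjzdrgfhnarmgu" → "whxbpedflypkes" ✓)

gzpylryt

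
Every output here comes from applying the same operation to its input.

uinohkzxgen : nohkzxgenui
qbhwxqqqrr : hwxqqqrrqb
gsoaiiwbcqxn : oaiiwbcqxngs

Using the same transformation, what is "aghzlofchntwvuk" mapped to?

The rule is to move the first 2 characters to the end (rotate left by 2).
Applying that to "aghzlofchntwvuk" gives "hzlofchntwvukag".

hzlofchntwvukag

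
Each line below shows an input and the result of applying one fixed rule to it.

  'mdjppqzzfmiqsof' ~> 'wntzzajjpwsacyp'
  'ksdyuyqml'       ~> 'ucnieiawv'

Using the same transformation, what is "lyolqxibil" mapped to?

The pattern: shift every letter 10 places forward in the alphabet (wrapping around).
Doing the same to "lyolqxibil": "viyvahslsv".

viyvahslsv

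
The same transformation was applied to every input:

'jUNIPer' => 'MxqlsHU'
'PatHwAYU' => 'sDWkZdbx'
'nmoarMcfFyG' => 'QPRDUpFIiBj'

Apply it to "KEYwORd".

What's happening: shift every letter 3 places forward in the alphabet (wrapping around), then flip the case of every letter.
On "KEYwORd" that produces "nhbZruG".

nhbZruG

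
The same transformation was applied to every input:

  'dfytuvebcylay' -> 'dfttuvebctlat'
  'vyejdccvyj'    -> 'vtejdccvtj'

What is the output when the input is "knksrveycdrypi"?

Each output is the input with this applied: replace every "y" with "t".
For "knksrveycdrypi" the result is "knksrvetcdrtpi".

knksrvetcdrtpi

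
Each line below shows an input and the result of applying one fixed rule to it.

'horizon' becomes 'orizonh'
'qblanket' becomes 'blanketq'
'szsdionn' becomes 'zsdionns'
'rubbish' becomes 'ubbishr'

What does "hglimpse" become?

glimpseh

The transformation: move the first character to the end.
On "hglimpse" that produces "glimpseh".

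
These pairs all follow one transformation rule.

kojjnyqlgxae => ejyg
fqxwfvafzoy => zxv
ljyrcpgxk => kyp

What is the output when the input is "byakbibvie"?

iai

Each output is the input with this applied: keep one character in every 3, starting at position 3 (positions 3rd, 6th, 9th, ...), then move the last character to the front.
Applying both steps to "byakbibvie": "aii", then "iai".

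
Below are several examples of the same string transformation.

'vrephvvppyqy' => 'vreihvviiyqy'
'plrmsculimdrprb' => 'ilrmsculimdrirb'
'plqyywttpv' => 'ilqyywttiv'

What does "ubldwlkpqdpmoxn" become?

What's happening: replace every "p" with "i".
So "ubldwlkpqdpmoxn" becomes "ubldwlkiqdimoxn".

ubldwlkiqdimoxn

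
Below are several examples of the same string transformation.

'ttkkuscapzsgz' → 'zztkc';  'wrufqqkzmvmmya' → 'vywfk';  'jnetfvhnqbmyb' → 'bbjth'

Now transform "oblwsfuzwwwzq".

The rule is to keep one character in every 3, starting at position 1 (positions 1st, 4th, 7th, ...), then move the first 3 characters to the end (rotate left by 3).
Working it through for "oblwsfuzwwwzq": intermediate "owuwq", final "wqowu".
(Check on "ttkkuscapzsgz": → "tkczz" → "zztkc" ✓)

wqowu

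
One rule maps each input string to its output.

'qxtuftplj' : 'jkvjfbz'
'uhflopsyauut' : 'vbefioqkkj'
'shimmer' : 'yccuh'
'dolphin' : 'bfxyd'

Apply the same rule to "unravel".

What's happening: shift every letter 10 places backward in the alphabet (wrapping around), then delete the first 2 characters.
Working it through for "unravel": intermediate "kdhqlub", final "hqlub".

hqlub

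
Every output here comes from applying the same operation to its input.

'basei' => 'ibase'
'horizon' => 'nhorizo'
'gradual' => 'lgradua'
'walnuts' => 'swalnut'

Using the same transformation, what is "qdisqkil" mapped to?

In each case the input is transformed by: move the last character to the front.
"qdisqkil" → "lqdisqki".

lqdisqki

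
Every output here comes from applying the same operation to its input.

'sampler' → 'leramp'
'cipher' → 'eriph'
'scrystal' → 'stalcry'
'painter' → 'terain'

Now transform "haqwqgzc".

In each case the input is transformed by: delete the first character, then move the first 3 characters to the end (rotate left by 3).
On "haqwqgzc": the first step gives "aqwqgzc", and the second then gives "qgzcaqw".

qgzcaqw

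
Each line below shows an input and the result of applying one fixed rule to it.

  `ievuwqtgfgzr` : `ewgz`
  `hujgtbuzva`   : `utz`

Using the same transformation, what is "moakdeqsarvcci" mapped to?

The pattern: keep one character in every 3, starting at position 2 (positions 2nd, 5th, 8th, ...).
So "moakdeqsarvcci" becomes "odsvi".

odsvi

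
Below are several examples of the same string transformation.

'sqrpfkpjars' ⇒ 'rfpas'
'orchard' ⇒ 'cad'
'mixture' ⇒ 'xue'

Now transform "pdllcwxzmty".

lcxmy

Looking at the pairs, the operation is to move the first character to the end, then keep every other character starting from the second (positions 2nd, 4th, 6th, ...).
On "pdllcwxzmty" that produces "lcxmy".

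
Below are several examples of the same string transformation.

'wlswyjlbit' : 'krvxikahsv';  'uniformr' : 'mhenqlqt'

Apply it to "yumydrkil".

The transformation: move the first character to the end, then shift every letter 1 place backward in the alphabet (wrapping around).
"yumydrkil" → "umydrkily" → "tlxcqjhkx".

tlxcqjhkx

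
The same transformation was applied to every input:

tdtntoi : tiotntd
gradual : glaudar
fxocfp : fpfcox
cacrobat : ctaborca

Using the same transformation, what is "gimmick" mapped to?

Looking at the pairs, the operation is to reverse the string, then move the last character to the front.
Starting from "gimmick": after the first operation, "kcimmig"; after the second, "gkcimmi".

gkcimmi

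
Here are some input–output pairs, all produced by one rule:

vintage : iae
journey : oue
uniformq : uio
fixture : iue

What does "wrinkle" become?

ie

Rule — keep only the vowels.
On "wrinkle" that produces "ie".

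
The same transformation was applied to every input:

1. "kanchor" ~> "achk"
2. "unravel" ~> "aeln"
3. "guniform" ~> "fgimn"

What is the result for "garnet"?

aeg

The transformation: sort the characters into alphabetical order, then delete the last 3 characters.
Applying both steps to "garnet": "aegnrt", then "aeg".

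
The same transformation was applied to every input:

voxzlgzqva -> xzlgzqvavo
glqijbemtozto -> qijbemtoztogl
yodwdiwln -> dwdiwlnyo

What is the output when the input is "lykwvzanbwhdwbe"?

Rule — move the first 2 characters to the end (rotate left by 2).
For "lykwvzanbwhdwbe" the result is "kwvzanbwhdwbely".

kwvzanbwhdwbely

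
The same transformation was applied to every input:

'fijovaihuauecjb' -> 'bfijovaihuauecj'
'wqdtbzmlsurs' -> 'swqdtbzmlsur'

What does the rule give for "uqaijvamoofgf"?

In each case the input is transformed by: move the last character to the front.
For "uqaijvamoofgf" the result is "fuqaijvamoofg".

fuqaijvamoofg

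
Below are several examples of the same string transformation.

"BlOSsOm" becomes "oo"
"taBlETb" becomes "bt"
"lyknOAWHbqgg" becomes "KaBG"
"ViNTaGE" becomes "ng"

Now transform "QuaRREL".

The rule is to flip the case of every letter, then keep one character in every 3, starting at position 3 (positions 3rd, 6th, 9th, ...).
Applying both steps to "QuaRREL": "qUArrel", then "Ae".

Ae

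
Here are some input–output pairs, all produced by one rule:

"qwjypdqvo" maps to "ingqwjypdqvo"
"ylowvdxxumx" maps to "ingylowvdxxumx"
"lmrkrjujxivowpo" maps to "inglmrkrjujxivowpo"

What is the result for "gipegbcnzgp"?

inggipegbcnzgp

Each output is the input with this applied: prepend "ing".
Applying that to "gipegbcnzgp" gives "inggipegbcnzgp".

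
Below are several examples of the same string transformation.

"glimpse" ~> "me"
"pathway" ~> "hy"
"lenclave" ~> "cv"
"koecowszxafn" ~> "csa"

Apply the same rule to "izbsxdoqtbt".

sob

The pattern: keep one character in every 3, starting at position 1 (positions 1st, 4th, 7th, ...), then delete the first character.
On "izbsxdoqtbt": the first step gives "isob", and the second then gives "sob".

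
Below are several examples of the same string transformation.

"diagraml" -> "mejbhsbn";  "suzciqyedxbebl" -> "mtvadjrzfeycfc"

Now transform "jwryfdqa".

bkxszger

The pattern: move the last character to the front, then shift every letter 1 place forward in the alphabet (wrapping around).
For "jwryfdqa", step one produces "ajwryfdq"; step two turns that into "bkxszger".
(Check on "diagraml": → "ldiagram" → "mejbhsbn" ✓)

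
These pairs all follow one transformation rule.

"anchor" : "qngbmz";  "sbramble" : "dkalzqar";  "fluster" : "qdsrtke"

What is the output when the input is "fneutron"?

mnqstdme

Rule — shift every letter 1 place backward in the alphabet (wrapping around), then reverse the string.
"fneutron" → "emdtsqnm" → "mnqstdme".
(Check on "fluster": → "ektrsdq" → "qdsrtke" ✓)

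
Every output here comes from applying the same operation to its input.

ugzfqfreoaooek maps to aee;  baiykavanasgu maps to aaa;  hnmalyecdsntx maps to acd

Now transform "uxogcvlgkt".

The transformation: sort the characters into alphabetical order, then keep only the first 3 characters.
On "uxogcvlgkt": the first step gives "cggklotuvx", and the second then gives "cgg".

cgg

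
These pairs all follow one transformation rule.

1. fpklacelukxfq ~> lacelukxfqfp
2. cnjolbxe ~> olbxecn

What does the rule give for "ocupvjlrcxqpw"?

pvjlrcxqpwoc

Rule — move the first 2 characters to the end (rotate left by 2), then delete the first character.
Doing the same to "ocupvjlrcxqpw": "pvjlrcxqpwoc".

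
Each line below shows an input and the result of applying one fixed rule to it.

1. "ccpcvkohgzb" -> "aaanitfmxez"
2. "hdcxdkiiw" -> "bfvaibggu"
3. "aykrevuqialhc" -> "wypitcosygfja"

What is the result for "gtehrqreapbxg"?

Rule — swap each adjacent pair of characters (1↔2, 3↔4, ...), then shift every letter 2 places backward in the alphabet (wrapping around).
Working it through for "gtehrqreapbxg": intermediate "tgheqrerpaxbg", final "refcopcpnyvze".

refcopcpnyvze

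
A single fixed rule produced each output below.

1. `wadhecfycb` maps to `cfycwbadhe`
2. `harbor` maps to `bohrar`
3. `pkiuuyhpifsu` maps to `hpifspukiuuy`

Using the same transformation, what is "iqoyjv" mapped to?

yjivqo

The rule is to swap the first and last characters, then swap the front and back halves of the string.
For "iqoyjv", step one produces "vqoyji"; step two turns that into "yjivqo".
(Check on "wadhecfycb": → "badhecfycw" → "cfycwbadhe" ✓)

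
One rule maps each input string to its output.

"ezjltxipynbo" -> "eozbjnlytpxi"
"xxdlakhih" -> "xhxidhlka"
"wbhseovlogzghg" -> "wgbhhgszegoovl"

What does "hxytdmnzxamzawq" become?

hqxwyatzdmmanxz

The pattern: take characters alternately from the front and the back (1st, last, 2nd, 2nd-last, ...).
Doing the same to "hxytdmnzxamzawq": "hqxwyatzdmmanxz".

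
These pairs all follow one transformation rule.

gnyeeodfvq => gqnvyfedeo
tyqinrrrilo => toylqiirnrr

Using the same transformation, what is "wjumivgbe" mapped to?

The rule is to take characters alternately from the front and the back (1st, last, 2nd, 2nd-last, ...).
For "wjumivgbe" the result is "wejbugmvi".

wejbugmvi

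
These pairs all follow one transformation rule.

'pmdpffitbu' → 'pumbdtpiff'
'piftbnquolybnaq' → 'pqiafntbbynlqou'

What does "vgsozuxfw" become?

The rule is to take characters alternately from the front and the back (1st, last, 2nd, 2nd-last, ...).
"vgsozuxfw" → "vwgfsxouz".

vwgfsxouz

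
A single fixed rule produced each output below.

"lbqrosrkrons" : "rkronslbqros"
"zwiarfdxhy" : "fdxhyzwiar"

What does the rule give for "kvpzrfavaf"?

favafkvpzr

Rule — swap the front and back halves of the string.
Doing the same to "kvpzrfavaf": "favafkvpzr".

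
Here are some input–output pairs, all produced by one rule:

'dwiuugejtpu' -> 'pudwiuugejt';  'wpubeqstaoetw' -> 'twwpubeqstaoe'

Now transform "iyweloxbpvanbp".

bpiyweloxbpvan

The pattern: move the last 2 characters to the front (rotate right by 2).
"iyweloxbpvanbp" → "bpiyweloxbpvan".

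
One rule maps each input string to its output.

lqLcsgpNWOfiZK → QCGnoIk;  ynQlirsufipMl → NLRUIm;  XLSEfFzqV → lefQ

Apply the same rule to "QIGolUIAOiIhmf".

The transformation: keep every other character starting from the second (positions 2nd, 4th, 6th, ...), then flip the case of every letter.
On "QIGolUIAOiIhmf": the first step gives "IoUAihf", and the second then gives "iOuaIHF".

iOuaIHF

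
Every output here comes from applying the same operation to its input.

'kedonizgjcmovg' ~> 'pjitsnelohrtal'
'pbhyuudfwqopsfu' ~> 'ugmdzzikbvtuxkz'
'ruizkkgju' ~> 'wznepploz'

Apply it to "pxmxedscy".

ucrcjixhd

The pattern: shift every letter 5 places forward in the alphabet (wrapping around).
Applying that to "pxmxedscy" gives "ucrcjixhd".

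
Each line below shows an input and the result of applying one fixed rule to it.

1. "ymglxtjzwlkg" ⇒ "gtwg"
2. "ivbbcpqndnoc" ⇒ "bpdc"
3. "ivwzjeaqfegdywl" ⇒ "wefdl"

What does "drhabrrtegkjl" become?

Rule — keep one character in every 3, starting at position 3 (positions 3rd, 6th, 9th, ...).
"drhabrrtegkjl" → "hrej".

hrej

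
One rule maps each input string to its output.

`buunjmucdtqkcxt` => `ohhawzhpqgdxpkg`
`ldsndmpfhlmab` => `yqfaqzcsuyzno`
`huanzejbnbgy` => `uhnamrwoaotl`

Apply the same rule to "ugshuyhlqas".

Rule — shift every letter 13 places forward in the alphabet (wrapping around) — i.e. ROT13.
For "ugshuyhlqas" the result is "htfuhluydnf".

htfuhluydnf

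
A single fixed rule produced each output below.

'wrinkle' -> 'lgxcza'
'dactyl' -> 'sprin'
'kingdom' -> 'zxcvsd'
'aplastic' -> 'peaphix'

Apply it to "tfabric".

Looking at the pairs, the operation is to shift every letter 11 places backward in the alphabet (wrapping around), then delete the last character.
"tfabric" → "iupqgxr" → "iupqgx".

iupqgx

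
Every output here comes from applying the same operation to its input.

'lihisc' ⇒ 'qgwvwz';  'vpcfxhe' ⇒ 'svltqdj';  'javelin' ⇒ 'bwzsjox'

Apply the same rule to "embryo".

The rule is to reverse the string, then shift every letter 12 places backward in the alphabet (wrapping around).
So "embryo" becomes "cmfpas".

cmfpas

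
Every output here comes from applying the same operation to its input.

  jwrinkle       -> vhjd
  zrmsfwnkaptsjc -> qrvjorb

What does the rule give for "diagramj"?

Rule — shift every letter 1 place backward in the alphabet (wrapping around), then keep every other character starting from the second (positions 2nd, 4th, 6th, ...).
"diagramj" → "chzfqzli" → "hfzi".

hfzi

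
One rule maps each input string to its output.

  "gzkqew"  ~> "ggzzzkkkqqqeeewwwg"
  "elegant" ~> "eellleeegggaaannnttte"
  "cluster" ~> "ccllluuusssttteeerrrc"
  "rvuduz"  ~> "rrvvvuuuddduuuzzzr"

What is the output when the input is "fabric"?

What's happening: repeat every character 3 times, then move the first character to the end.
On "fabric" that produces "ffaaabbbrrriiicccf".
(Check on "elegant": → "eeellleeegggaaannnttt" → "eellleeegggaaannnttte" ✓)

ffaaabbbrrriiicccf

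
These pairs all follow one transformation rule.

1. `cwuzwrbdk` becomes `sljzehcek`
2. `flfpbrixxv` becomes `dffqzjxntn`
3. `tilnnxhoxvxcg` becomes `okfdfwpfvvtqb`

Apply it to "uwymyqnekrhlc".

The pattern: reverse the string, then shift every letter 8 places forward in the alphabet (wrapping around).
Working it through for "uwymyqnekrhlc": intermediate "clhrkenqymywu", final "ktpzsmvygugec".

ktpzsmvygugec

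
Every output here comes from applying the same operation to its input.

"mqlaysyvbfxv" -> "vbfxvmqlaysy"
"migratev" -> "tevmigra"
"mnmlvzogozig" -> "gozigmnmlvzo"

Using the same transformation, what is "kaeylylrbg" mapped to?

lrbgkaeyly

The pattern: swap the front and back halves of the string, then move the first character to the end.
For "kaeylylrbg", step one produces "ylrbgkaeyl"; step two turns that into "lrbgkaeyly".
(Check on "mnmlvzogozig": → "ogozigmnmlvz" → "gozigmnmlvzo" ✓)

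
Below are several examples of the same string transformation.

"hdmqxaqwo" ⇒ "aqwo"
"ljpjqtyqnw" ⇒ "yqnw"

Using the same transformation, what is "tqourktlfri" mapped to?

lfri

In each case the input is transformed by: keep only the last 4 characters.
Doing the same to "tqourktlfri": "lfri".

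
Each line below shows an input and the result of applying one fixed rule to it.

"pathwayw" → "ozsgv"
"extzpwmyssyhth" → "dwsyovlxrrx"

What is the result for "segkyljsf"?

rdfjxk

Rule — delete the last 3 characters, then shift every letter 1 place backward in the alphabet (wrapping around).
For "segkyljsf", step one produces "segkyl"; step two turns that into "rdfjxk".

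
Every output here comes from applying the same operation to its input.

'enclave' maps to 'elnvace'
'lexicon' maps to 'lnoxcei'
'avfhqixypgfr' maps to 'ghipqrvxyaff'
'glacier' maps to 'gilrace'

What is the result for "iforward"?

What's happening: sort the characters into alphabetical order, then move the first 3 characters to the end (rotate left by 3).
For "iforward", step one produces "adfiorrw"; step two turns that into "iorrwadf".

iorrwadf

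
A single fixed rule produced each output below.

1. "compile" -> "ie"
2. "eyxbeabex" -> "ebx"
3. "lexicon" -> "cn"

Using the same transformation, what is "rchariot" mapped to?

Looking at the pairs, the operation is to keep every other character starting from the first (positions 1st, 3rd, 5th, ...), then delete the first 2 characters.
Applying that to "rchariot" gives "ro".

ro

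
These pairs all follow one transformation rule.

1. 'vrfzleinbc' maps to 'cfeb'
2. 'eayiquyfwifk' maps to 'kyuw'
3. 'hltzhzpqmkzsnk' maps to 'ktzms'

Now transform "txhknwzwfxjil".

lhwfi

Each output is the input with this applied: move the last character to the front, then keep one character in every 3, starting at position 1 (positions 1st, 4th, 7th, ...).
"txhknwzwfxjil" → "ltxhknwzwfxji" → "lhwfi".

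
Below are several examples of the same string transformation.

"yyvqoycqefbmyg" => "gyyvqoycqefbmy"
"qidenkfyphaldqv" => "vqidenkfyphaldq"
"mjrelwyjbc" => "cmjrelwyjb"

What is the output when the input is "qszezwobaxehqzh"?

The rule is to move the last character to the front.
On "qszezwobaxehqzh" that produces "hqszezwobaxehqz".

hqszezwobaxehqz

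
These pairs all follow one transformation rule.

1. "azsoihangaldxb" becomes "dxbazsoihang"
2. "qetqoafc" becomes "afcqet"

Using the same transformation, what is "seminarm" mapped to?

armsem

Rule — move the last 3 characters to the front (rotate right by 3), then delete the last 2 characters.
Starting from "seminarm": after the first operation, "armsemin"; after the second, "armsem".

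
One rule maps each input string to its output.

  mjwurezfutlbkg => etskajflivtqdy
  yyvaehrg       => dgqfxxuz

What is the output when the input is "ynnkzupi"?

The pattern: shift every letter 1 place backward in the alphabet (wrapping around), then swap the front and back halves of the string.
For "ynnkzupi", step one produces "xmmjytoh"; step two turns that into "ytohxmmj".

ytohxmmj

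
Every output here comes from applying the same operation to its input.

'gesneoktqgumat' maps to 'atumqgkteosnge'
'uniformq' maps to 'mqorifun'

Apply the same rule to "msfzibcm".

What's happening: reverse the string, then swap each adjacent pair of characters (1↔2, 3↔4, ...).
For "msfzibcm", step one produces "mcbizfsm"; step two turns that into "cmibfzms".

cmibfzms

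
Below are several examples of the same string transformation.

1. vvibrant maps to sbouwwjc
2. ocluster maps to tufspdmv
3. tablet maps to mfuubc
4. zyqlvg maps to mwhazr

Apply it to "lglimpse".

Looking at the pairs, the operation is to swap the front and back halves of the string, then shift every letter 1 place forward in the alphabet (wrapping around).
For "lglimpse", step one produces "mpselgli"; step two turns that into "nqtfmhmj".

nqtfmhmj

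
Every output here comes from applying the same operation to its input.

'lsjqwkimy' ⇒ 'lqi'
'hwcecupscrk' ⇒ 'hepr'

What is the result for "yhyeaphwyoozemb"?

What's happening: keep one character in every 3, starting at position 1 (positions 1st, 4th, 7th, ...).
"yhyeaphwyoozemb" → "yehoe".

yehoe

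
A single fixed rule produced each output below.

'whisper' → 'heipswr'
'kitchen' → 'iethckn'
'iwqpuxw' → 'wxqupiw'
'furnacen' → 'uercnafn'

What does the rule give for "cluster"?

Looking at the pairs, the operation is to take characters alternately from the front and the back (1st, last, 2nd, 2nd-last, ...), then move the first 2 characters to the end (rotate left by 2).
Working it through for "cluster": intermediate "crleuts", final "leutscr".

leutscr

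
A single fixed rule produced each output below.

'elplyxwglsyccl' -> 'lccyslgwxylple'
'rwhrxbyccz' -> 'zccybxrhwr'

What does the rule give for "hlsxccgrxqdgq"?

The transformation: reverse the string.
"hlsxccgrxqdgq" → "qgdqxrgccxslh".

qgdqxrgccxslh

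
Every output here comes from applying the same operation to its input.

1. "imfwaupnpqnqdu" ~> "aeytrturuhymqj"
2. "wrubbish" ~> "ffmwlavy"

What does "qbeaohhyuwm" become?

What's happening: move the first 3 characters to the end (rotate left by 3), then shift every letter 4 places forward in the alphabet (wrapping around).
Applying both steps to "qbeaohhyuwm": "aohhyuwmqbe", then "esllcyaqufi".

esllcyaqufi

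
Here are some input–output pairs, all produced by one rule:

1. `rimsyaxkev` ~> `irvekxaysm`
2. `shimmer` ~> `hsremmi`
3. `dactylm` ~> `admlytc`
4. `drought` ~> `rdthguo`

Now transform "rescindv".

Rule — move the first 2 characters to the end (rotate left by 2), then reverse the string.
Applying that to "rescindv" gives "ervdnics".

ervdnics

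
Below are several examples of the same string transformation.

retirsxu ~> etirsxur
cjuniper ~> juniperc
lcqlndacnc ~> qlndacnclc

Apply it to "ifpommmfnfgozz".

mmmfnfgozzifpo

What's happening: swap the front and back halves of the string, then move the last 3 characters to the front (rotate right by 3).
On "ifpommmfnfgozz" that produces "mmmfnfgozzifpo".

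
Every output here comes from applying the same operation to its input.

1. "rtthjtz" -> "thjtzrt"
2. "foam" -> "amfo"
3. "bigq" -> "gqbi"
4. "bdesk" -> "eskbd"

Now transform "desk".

Looking at the pairs, the operation is to move the first 2 characters to the end (rotate left by 2).
For "desk" the result is "skde".

skde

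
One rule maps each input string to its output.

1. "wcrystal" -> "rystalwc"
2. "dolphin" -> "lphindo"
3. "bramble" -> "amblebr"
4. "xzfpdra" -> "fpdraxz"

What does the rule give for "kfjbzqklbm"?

The pattern: move the first 2 characters to the end (rotate left by 2).
On "kfjbzqklbm" that produces "jbzqklbmkf".

jbzqklbmkf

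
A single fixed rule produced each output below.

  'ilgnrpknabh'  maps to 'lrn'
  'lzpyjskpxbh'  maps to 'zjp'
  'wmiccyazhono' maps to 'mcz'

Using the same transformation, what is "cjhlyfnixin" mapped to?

Looking at the pairs, the operation is to delete the last 3 characters, then keep one character in every 3, starting at position 2 (positions 2nd, 5th, 8th, ...).
Working it through for "cjhlyfnixin": intermediate "cjhlyfni", final "jyi".
(Check on "lzpyjskpxbh": → "lzpyjskp" → "zjp" ✓)

jyi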